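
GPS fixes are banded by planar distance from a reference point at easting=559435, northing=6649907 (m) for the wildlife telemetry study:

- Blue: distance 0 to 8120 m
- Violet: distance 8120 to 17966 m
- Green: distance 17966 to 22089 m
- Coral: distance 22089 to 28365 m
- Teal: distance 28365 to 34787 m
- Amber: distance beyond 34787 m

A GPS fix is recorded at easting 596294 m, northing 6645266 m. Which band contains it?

Distance = √((596294−559435)² + (6645266−6649907)²) = √(1358585881.000 + 21538881.000) = 37150.030 m.
34787 ≤ 37150.030 < ∞ → Amber.

Amber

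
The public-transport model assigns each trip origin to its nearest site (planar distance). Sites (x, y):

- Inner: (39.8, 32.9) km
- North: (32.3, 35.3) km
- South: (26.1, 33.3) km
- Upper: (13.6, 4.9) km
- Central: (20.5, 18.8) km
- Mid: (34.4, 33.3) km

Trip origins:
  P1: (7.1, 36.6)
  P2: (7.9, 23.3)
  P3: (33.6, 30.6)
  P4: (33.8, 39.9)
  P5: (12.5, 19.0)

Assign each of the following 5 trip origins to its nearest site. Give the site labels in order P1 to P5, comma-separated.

P1 → South (d²=371.89)
P2 → Central (d²=179.01)
P3 → Mid (d²=7.93)
P4 → North (d²=23.41)
P5 → Central (d²=64.04)

South, Central, Mid, North, Central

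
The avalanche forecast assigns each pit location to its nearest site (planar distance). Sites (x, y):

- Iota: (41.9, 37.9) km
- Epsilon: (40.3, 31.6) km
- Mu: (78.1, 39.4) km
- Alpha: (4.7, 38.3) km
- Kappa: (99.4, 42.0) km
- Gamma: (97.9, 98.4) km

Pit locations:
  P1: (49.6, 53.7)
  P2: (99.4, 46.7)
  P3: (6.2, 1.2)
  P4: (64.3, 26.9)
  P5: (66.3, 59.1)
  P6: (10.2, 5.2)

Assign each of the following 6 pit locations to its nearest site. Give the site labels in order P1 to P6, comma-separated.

P1 → Iota (d²=308.93)
P2 → Kappa (d²=22.09)
P3 → Alpha (d²=1378.66)
P4 → Mu (d²=346.69)
P5 → Mu (d²=527.33)
P6 → Alpha (d²=1125.86)

Iota, Kappa, Alpha, Mu, Mu, Alpha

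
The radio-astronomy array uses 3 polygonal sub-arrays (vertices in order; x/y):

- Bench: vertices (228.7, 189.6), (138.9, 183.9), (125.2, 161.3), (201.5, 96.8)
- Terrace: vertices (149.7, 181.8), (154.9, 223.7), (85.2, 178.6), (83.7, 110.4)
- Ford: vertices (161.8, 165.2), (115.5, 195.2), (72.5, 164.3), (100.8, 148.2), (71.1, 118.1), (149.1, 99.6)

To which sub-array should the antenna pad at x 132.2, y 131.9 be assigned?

Cast a ray rightward from (132.2, 131.9). For each polygon, the edges (by vertex number in listed order) whose endpoints lie on opposite sides of y = 131.9, where each meets that height, and whether that is right or left of the point:
Bench: 3–4 at x≈159.98 (right), 4–1 at x≈211.79 (right) → 2 crossings.
Terrace: 3–4 at x≈84.17 (left), 4–1 at x≈103.57 (left) → 0 crossings.
Ford: 4–5 at x≈84.72 (left), 6–1 at x≈155.35 (right) → 1 crossing.
Only Ford has an odd count, so the point is inside Ford.

Ford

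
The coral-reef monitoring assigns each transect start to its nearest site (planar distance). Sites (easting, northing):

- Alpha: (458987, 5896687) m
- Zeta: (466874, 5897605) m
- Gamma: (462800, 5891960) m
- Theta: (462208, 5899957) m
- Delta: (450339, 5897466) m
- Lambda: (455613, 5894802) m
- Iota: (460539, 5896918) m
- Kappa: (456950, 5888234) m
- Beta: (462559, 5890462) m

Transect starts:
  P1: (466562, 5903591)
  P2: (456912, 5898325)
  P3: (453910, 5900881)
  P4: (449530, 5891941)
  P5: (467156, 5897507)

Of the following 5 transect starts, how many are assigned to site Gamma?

0

P1 → Theta
P2 → Alpha
P3 → Delta
P4 → Delta
P5 → Zeta
0 of the 5 go to Gamma.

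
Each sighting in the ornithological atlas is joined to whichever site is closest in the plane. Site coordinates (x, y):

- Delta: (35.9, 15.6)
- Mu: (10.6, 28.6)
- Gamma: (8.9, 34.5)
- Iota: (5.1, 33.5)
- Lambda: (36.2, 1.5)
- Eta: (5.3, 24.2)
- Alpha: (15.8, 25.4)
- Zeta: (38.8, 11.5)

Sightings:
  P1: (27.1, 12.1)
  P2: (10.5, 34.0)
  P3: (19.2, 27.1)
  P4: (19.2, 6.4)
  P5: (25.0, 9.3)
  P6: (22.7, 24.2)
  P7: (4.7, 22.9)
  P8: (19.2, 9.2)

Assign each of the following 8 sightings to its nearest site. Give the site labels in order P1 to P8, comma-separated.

Delta, Gamma, Alpha, Lambda, Delta, Alpha, Eta, Alpha

P1 → Delta (d²=89.69)
P2 → Gamma (d²=2.81)
P3 → Alpha (d²=14.45)
P4 → Lambda (d²=313.01)
P5 → Delta (d²=158.50)
P6 → Alpha (d²=49.05)
P7 → Eta (d²=2.05)
P8 → Alpha (d²=274.00)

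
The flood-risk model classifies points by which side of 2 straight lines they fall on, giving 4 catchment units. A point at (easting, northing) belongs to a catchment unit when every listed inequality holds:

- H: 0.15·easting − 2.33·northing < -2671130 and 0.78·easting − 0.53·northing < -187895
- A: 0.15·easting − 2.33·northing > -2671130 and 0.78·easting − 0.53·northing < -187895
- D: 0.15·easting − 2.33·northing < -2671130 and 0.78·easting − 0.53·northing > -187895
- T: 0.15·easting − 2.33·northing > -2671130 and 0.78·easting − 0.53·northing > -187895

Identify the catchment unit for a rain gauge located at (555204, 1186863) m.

H

0.15·555204 − 2.33·1186863 = -2682110.190, which is < -2671130
0.78·555204 − 0.53·1186863 = -195978.270, which is < -187895
This sign pattern matches H.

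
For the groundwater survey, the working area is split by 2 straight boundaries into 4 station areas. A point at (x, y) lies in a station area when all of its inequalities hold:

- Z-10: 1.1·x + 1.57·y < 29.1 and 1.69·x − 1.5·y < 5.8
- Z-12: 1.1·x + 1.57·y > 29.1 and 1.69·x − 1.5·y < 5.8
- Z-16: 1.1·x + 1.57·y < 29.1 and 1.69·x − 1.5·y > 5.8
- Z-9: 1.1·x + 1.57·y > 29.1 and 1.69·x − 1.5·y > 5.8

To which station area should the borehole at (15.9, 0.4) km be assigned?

1.1·15.9 + 1.57·0.4 = 18.118, which is < 29.1
1.69·15.9 − 1.5·0.4 = 26.271, which is > 5.8
This sign pattern matches Z-16.

Z-16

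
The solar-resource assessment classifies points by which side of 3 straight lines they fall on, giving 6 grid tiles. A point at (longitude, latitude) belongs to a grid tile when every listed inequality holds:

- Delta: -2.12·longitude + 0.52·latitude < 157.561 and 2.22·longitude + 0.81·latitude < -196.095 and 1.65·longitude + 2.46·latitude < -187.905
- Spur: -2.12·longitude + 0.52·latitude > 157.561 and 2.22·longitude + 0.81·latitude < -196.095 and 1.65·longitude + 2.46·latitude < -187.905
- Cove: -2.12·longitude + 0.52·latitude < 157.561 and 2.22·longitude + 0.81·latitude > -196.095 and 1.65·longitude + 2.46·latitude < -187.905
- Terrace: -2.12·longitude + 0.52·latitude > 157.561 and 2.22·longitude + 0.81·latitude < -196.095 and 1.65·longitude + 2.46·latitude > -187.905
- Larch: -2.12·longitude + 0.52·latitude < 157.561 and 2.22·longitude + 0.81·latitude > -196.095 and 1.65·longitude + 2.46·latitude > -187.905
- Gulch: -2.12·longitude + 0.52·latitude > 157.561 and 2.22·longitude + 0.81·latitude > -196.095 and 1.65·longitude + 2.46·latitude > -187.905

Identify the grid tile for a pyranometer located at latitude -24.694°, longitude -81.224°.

-2.12·-81.224 + 0.52·-24.694 = 159.354, which is > 157.561
2.22·-81.224 + 0.81·-24.694 = -200.319, which is < -196.095
1.65·-81.224 + 2.46·-24.694 = -194.767, which is < -187.905
This sign pattern matches Spur.

Spur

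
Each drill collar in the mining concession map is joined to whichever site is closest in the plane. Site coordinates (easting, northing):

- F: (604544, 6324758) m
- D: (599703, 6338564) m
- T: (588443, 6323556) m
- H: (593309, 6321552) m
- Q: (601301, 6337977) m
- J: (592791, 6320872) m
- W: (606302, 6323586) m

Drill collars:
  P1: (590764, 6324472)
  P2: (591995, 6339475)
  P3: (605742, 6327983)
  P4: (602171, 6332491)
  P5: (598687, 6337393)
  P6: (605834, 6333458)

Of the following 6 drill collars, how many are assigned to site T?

P1 → T
P2 → D
P3 → F
P4 → Q
P5 → D
P6 → Q
1 of the 6 goes to T.

1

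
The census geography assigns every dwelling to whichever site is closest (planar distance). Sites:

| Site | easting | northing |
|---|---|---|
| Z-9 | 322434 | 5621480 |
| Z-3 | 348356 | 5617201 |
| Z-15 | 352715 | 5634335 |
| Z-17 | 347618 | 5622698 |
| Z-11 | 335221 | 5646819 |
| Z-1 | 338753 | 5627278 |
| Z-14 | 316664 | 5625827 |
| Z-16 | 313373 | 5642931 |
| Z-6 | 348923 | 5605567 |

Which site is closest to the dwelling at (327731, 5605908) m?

Z-9

Squared distances to each site:
Z-9: 270545393.000; Z-3: 552922474.000; Z-15: 1432294585.000; Z-17: 677396869.000; Z-11: 1729810021.000; Z-1: 578161384.000; Z-14: 519245050.000; Z-16: 1576854693.000; Z-6: 449217145.000.
Minimum at Z-9.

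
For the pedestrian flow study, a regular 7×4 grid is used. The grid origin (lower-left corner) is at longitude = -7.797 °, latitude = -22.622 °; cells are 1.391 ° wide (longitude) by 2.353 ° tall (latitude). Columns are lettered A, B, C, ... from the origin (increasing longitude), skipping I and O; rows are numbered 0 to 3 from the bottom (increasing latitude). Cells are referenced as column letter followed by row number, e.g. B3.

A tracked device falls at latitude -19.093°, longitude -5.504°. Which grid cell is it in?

Column index: ⌊(-5.504 − -7.797) / 1.391⌋ = ⌊1.648⌋ = 1 → column B
Row offset from origin: ⌊(-19.093 − -22.622) / 2.353⌋ = ⌊1.500⌋ = 1 → row 1

B1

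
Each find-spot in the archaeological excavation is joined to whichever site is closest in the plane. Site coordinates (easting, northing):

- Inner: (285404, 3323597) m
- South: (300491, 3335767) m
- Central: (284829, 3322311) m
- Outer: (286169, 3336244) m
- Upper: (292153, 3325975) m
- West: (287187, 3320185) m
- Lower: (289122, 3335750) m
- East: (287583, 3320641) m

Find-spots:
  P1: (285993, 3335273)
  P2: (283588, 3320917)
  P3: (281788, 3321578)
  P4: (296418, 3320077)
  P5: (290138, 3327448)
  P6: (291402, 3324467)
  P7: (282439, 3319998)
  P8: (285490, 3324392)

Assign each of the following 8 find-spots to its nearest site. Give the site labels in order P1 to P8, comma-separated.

P1 → Outer (d²=973817.00)
P2 → Central (d²=3483317.00)
P3 → Central (d²=9784970.00)
P4 → Upper (d²=52976629.00)
P5 → Upper (d²=6229954.00)
P6 → Upper (d²=2838065.00)
P7 → Central (d²=11062069.00)
P8 → Inner (d²=639421.00)

Outer, Central, Central, Upper, Upper, Upper, Central, Inner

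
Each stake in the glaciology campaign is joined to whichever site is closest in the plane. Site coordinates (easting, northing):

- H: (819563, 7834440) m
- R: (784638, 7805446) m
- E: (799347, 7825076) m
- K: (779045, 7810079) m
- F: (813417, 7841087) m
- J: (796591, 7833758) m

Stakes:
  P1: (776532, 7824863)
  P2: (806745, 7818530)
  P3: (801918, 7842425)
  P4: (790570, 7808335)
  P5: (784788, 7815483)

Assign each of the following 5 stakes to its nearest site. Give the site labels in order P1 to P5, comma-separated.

K, E, J, R, K

P1 → K (d²=224881825.00)
P2 → E (d²=97580520.00)
P3 → J (d²=103493818.00)
P4 → R (d²=43534945.00)
P5 → K (d²=62185265.00)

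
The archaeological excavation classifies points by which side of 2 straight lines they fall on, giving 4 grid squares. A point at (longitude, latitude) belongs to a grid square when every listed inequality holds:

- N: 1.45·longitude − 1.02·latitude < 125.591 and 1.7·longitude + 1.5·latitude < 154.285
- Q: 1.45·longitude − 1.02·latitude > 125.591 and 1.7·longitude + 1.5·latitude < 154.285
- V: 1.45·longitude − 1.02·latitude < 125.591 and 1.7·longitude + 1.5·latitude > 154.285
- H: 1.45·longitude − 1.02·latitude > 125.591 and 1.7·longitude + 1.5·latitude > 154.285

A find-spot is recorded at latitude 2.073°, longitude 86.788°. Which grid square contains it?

N

1.45·86.788 − 1.02·2.073 = 123.728, which is < 125.591
1.7·86.788 + 1.5·2.073 = 150.649, which is < 154.285
This sign pattern matches N.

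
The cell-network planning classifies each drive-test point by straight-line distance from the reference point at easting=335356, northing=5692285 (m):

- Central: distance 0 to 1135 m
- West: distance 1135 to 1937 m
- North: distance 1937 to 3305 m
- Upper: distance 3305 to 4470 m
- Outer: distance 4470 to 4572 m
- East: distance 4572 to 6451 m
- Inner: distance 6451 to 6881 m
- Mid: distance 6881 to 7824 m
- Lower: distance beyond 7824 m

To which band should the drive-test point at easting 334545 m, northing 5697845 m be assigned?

East

Distance = √((334545−335356)² + (5697845−5692285)²) = √(657721.000 + 30913600.000) = 5618.836 m.
4572 ≤ 5618.836 < 6451 → East.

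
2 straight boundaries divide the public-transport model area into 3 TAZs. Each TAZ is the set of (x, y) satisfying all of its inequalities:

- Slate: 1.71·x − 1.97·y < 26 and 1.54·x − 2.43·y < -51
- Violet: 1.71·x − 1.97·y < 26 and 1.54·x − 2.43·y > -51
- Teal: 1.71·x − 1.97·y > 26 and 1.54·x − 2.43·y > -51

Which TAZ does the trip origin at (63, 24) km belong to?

1.71·63 − 1.97·24 = 60.450, which is > 26
1.54·63 − 2.43·24 = 38.700, which is > -51
This sign pattern matches Teal.

Teal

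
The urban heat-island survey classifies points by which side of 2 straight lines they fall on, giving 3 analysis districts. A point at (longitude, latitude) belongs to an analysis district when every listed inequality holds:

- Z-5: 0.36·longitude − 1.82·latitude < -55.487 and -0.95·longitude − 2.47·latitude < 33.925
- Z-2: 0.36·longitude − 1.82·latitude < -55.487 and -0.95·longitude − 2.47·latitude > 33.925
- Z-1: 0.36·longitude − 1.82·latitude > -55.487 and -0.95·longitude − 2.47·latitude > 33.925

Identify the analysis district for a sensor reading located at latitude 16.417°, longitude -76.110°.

0.36·-76.110 − 1.82·16.417 = -57.279, which is < -55.487
-0.95·-76.110 − 2.47·16.417 = 31.755, which is < 33.925
This sign pattern matches Z-5.

Z-5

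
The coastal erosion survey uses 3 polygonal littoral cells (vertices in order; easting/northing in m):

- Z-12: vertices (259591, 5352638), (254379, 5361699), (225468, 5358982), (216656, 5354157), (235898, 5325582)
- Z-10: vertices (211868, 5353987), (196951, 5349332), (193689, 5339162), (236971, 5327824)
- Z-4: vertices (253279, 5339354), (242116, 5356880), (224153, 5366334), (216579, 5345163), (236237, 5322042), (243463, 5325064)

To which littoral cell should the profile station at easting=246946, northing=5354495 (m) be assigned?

Cast a ray rightward from (246946, 5354495). For each polygon, the edges (by vertex number in listed order) whose endpoints lie on opposite sides of northing = 5354495, where each meets that height, and whether that is right or left of the point:
Z-12: 1–2 at easting≈258522.8 (right), 3–4 at easting≈217273.3 (left) → 1 crossing.
Z-10: no edge straddles that height → 0 crossings.
Z-4: 1–2 at easting≈243635.1 (left), 3–4 at easting≈219917.6 (left) → 0 crossings.
Only Z-12 has an odd count, so the point is inside Z-12.

Z-12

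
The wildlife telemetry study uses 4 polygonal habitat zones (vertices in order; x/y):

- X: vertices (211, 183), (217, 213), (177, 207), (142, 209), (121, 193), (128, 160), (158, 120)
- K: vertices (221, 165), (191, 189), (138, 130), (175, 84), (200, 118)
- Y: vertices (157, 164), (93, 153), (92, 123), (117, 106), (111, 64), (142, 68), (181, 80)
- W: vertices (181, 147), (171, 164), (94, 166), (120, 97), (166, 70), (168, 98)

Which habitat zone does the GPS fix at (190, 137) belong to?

K

Cast a ray rightward from (190, 137). For each polygon, the edges (by vertex number in listed order) whose endpoints lie on opposite sides of y = 137, where each meets that height, and whether that is right or left of the point:
X: 6–7 at x≈145.2 (left), 7–1 at x≈172.3 (left) → 0 crossings.
K: 2–3 at x≈144.3 (left), 5–1 at x≈208.5 (right) → 1 crossing.
Y: 2–3 at x≈92.5 (left), 7–1 at x≈164.7 (left) → 0 crossings.
W: 3–4 at x≈104.9 (left), 6–1 at x≈178.3 (left) → 0 crossings.
Only K has an odd count, so the point is inside K.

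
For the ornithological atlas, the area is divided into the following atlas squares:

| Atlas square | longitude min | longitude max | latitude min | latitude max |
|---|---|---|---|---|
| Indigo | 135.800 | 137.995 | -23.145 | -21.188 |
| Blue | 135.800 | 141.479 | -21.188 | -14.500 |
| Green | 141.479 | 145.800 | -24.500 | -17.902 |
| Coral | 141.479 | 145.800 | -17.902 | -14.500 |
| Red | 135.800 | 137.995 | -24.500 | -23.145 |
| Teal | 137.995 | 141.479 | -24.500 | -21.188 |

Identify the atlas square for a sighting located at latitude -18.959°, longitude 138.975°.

The point has longitude = 138.975 and latitude = -18.959.
Only Blue satisfies 135.800 ≤ longitude ≤ 141.479 and -21.188 ≤ latitude ≤ -14.500.

Blue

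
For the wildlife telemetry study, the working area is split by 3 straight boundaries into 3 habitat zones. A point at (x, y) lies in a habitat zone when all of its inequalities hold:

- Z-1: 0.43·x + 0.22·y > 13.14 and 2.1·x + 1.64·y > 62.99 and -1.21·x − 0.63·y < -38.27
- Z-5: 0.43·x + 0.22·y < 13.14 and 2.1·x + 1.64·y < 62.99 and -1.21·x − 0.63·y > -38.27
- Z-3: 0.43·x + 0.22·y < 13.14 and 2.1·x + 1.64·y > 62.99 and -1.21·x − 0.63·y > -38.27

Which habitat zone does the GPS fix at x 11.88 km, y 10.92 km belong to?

Z-5

0.43·11.88 + 0.22·10.92 = 7.511, which is < 13.14
2.1·11.88 + 1.64·10.92 = 42.857, which is < 62.99
-1.21·11.88 − 0.63·10.92 = -21.254, which is > -38.27
This sign pattern matches Z-5.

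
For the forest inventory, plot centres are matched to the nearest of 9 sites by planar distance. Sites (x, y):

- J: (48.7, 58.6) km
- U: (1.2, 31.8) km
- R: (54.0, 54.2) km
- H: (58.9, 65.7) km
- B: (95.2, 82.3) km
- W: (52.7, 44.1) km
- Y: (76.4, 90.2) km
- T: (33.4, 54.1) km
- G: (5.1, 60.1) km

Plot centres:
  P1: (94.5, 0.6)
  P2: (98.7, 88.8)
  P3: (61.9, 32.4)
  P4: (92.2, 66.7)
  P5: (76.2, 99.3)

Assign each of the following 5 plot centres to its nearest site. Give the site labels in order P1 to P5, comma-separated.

W, B, W, B, Y

P1 → W (d²=3639.49)
P2 → B (d²=54.50)
P3 → W (d²=221.53)
P4 → B (d²=252.36)
P5 → Y (d²=82.85)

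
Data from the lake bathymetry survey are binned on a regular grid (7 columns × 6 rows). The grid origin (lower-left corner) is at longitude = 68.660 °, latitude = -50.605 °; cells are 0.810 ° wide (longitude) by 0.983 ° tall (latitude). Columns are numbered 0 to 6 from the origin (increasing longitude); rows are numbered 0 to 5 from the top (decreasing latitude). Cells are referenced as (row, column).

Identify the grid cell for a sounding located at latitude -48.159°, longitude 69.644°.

(3, 1)

Column index: ⌊(69.644 − 68.660) / 0.810⌋ = ⌊1.215⌋ = 1
Row offset from origin: ⌊(-48.159 − -50.605) / 0.983⌋ = ⌊2.488⌋ = 2 → row 3 (counted from top)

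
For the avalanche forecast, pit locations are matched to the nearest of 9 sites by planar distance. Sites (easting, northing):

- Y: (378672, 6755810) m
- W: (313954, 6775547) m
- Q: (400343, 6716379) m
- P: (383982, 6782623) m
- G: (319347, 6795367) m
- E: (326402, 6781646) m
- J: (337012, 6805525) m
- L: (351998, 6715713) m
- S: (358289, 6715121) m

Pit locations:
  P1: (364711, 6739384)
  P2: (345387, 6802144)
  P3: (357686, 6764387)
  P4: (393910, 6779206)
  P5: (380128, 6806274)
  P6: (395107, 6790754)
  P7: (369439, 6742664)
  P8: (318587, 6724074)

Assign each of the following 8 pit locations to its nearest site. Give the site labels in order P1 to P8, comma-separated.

Y, J, Y, P, P, P, Y, L

P1 → Y (d²=464722997.00)
P2 → J (d²=81571786.00)
P3 → Y (d²=513977125.00)
P4 → P (d²=110241073.00)
P5 → P (d²=574223117.00)
P6 → P (d²=189878786.00)
P7 → Y (d²=258065605.00)
P8 → L (d²=1186201242.00)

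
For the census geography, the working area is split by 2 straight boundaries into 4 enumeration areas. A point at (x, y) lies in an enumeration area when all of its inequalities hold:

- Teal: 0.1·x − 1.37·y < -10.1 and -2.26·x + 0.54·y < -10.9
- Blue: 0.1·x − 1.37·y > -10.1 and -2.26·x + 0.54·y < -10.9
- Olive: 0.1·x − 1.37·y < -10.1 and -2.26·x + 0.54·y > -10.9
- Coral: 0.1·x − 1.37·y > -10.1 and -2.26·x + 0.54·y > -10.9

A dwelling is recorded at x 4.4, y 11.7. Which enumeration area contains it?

0.1·4.4 − 1.37·11.7 = -15.589, which is < -10.1
-2.26·4.4 + 0.54·11.7 = -3.626, which is > -10.9
This sign pattern matches Olive.

Olive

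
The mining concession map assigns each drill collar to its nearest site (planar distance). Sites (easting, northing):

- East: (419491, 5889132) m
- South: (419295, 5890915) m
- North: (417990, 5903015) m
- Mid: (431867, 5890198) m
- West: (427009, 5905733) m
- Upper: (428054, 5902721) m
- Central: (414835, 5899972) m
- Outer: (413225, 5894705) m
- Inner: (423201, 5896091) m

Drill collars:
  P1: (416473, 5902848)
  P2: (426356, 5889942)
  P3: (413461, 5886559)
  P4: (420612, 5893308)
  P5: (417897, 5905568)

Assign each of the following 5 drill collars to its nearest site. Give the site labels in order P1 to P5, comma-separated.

North, Mid, East, South, North

P1 → North (d²=2329178.00)
P2 → Mid (d²=30436657.00)
P3 → East (d²=42981229.00)
P4 → South (d²=7460938.00)
P5 → North (d²=6526458.00)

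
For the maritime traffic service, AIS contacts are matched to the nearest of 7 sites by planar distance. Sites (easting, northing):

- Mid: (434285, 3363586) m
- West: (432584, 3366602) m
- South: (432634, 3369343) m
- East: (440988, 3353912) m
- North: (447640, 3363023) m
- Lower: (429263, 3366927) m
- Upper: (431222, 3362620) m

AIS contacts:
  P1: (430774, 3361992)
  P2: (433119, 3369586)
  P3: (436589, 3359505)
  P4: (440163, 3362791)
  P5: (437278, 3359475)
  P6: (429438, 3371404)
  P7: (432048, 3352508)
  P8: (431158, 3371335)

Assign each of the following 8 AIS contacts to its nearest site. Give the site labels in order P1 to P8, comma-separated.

P1 → Upper (d²=595088.00)
P2 → South (d²=294274.00)
P3 → Mid (d²=21962977.00)
P4 → Mid (d²=35182909.00)
P5 → Mid (d²=25858370.00)
P6 → South (d²=14462137.00)
P7 → East (d²=81894816.00)
P8 → South (d²=6146640.00)

Upper, South, Mid, Mid, Mid, South, East, South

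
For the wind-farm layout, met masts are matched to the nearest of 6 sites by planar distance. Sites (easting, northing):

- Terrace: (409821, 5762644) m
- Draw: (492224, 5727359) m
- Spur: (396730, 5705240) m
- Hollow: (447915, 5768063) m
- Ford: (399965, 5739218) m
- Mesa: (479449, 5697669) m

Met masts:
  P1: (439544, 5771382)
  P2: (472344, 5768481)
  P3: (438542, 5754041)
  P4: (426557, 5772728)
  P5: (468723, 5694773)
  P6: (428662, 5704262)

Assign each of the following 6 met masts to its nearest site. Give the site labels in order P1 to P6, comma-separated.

Hollow, Hollow, Hollow, Terrace, Mesa, Spur

P1 → Hollow (d²=81089402.00)
P2 → Hollow (d²=596950765.00)
P3 → Hollow (d²=284469613.00)
P4 → Terrace (d²=381780752.00)
P5 → Mesa (d²=123433892.00)
P6 → Spur (d²=1020609108.00)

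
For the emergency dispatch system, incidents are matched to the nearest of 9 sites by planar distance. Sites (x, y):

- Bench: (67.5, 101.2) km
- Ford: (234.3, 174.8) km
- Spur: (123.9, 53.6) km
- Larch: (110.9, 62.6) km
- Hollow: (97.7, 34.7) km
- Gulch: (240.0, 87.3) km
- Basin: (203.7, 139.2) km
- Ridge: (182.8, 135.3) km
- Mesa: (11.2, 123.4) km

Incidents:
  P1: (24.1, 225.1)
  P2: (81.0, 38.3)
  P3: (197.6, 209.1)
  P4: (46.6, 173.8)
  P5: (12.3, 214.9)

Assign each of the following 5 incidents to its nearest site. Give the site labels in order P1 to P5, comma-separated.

P1 → Mesa (d²=10509.30)
P2 → Hollow (d²=291.85)
P3 → Ford (d²=2523.38)
P4 → Mesa (d²=3793.32)
P5 → Mesa (d²=8373.46)

Mesa, Hollow, Ford, Mesa, Mesa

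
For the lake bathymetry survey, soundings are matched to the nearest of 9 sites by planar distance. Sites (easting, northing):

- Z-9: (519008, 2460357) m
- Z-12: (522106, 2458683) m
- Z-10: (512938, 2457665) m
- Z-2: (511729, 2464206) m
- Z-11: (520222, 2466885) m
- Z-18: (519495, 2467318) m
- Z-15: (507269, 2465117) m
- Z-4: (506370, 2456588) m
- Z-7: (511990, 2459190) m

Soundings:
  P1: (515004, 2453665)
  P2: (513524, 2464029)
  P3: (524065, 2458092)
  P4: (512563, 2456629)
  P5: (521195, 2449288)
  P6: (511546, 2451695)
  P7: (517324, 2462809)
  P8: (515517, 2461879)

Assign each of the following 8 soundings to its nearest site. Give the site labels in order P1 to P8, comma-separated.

P1 → Z-10 (d²=20268356.00)
P2 → Z-2 (d²=3253354.00)
P3 → Z-12 (d²=4186962.00)
P4 → Z-10 (d²=1213921.00)
P5 → Z-12 (d²=89095946.00)
P6 → Z-10 (d²=37578564.00)
P7 → Z-9 (d²=8848160.00)
P8 → Z-9 (d²=14503565.00)

Z-10, Z-2, Z-12, Z-10, Z-12, Z-10, Z-9, Z-9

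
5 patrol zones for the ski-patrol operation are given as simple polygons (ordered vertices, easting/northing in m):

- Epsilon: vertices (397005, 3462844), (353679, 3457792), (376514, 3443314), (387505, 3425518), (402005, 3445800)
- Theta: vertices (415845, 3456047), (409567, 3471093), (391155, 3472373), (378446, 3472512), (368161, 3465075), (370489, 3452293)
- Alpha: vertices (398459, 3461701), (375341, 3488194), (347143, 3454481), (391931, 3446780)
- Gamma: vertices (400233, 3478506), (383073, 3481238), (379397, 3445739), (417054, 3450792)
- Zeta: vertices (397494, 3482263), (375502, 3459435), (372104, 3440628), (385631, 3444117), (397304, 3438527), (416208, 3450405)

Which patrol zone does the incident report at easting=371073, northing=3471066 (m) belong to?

Alpha

Cast a ray rightward from (371073, 3471066). For each polygon, the edges (by vertex number in listed order) whose endpoints lie on opposite sides of northing = 3471066, where each meets that height, and whether that is right or left of the point:
Epsilon: no edge straddles that height → 0 crossings.
Theta: 1–2 at easting≈409578.3 (right), 4–5 at easting≈376446.3 (right) → 2 crossings.
Alpha: 1–2 at easting≈390287.0 (right), 2–3 at easting≈361014.9 (left) → 1 crossing.
Gamma: 2–3 at easting≈382019.7 (right), 4–1 at easting≈404748.7 (right) → 2 crossings.
Zeta: 1–2 at easting≈386707.1 (right), 6–1 at easting≈404071.3 (right) → 2 crossings.
Only Alpha has an odd count, so the point is inside Alpha.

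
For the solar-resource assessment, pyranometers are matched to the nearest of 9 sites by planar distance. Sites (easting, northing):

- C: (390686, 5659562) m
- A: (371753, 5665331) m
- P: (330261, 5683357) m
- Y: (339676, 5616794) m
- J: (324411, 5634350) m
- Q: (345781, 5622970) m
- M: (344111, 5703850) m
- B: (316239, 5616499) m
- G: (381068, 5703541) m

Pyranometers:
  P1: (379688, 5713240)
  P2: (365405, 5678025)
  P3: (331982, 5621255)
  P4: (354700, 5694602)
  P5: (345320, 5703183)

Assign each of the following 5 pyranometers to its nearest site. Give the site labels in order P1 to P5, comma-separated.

G, A, Y, M, M

P1 → G (d²=95975001.00)
P2 → A (d²=201434740.00)
P3 → Y (d²=79098157.00)
P4 → M (d²=197652425.00)
P5 → M (d²=1906570.00)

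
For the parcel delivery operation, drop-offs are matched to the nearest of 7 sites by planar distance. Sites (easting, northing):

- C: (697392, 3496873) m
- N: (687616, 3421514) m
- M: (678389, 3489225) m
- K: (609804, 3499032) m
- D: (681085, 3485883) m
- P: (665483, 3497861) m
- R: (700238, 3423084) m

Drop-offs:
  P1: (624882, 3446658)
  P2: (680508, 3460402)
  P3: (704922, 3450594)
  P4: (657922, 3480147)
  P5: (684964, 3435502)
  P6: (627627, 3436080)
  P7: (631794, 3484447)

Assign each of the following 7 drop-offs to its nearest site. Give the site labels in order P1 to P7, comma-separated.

K, D, R, P, N, N, K

P1 → K (d²=2970381960.00)
P2 → D (d²=649614290.00)
P3 → R (d²=778739956.00)
P4 → P (d²=370954517.00)
P5 → N (d²=202697248.00)
P6 → N (d²=3810848477.00)
P7 → K (d²=696282325.00)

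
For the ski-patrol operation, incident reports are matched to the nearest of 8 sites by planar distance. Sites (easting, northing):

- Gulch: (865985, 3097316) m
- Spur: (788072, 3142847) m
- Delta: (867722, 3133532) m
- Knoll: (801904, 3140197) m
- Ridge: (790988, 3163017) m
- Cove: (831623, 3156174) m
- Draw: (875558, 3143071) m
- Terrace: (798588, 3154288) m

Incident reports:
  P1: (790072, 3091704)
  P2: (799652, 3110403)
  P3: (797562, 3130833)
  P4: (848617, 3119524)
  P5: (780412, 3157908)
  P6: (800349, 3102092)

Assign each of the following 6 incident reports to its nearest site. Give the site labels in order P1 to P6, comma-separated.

P1 → Knoll (d²=2491567273.00)
P2 → Knoll (d²=892753940.00)
P3 → Knoll (d²=106537460.00)
P4 → Delta (d²=561225089.00)
P5 → Ridge (d²=137953657.00)
P6 → Knoll (d²=1454409050.00)

Knoll, Knoll, Knoll, Delta, Ridge, Knoll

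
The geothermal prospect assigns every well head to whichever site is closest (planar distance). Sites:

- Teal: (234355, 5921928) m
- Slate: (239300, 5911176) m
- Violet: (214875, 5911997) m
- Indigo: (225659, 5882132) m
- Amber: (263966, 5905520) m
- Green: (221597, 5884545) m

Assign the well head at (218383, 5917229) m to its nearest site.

Violet

Squared distances to each site:
Teal: 277185385.000; Slate: 474159698.000; Violet: 39679888.000; Indigo: 1284739585.000; Amber: 2214910570.000; Green: 1078573652.000.
Minimum at Violet.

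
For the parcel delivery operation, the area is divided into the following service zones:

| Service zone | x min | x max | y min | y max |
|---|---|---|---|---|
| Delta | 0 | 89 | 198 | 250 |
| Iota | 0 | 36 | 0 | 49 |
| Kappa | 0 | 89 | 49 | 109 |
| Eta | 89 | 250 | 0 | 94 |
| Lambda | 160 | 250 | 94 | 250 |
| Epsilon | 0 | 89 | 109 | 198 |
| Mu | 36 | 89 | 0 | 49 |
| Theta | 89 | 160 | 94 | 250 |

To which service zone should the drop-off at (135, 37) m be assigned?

Eta

The point has x = 135 and y = 37.
Only Eta satisfies 89 ≤ x ≤ 250 and 0 ≤ y ≤ 94.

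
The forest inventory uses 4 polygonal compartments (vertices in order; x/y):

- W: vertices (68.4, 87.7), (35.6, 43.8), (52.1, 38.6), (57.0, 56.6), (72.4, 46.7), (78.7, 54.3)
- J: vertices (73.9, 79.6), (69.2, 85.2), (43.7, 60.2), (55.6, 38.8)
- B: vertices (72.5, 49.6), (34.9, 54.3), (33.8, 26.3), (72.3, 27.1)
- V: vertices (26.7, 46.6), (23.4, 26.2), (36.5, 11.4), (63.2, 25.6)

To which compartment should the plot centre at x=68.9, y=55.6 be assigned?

Cast a ray rightward from (68.9, 55.6). For each polygon, the edges (by vertex number in listed order) whose endpoints lie on opposite sides of y = 55.6, where each meets that height, and whether that is right or left of the point:
W: 1–2 at x≈44.42 (left), 3–4 at x≈56.73 (left), 4–5 at x≈58.56 (left), 6–1 at x≈78.30 (right) → 1 crossing.
J: 3–4 at x≈46.26 (left), 4–1 at x≈63.14 (left) → 0 crossings.
B: no edge straddles that height → 0 crossings.
V: no edge straddles that height → 0 crossings.
Only W has an odd count, so the point is inside W.

W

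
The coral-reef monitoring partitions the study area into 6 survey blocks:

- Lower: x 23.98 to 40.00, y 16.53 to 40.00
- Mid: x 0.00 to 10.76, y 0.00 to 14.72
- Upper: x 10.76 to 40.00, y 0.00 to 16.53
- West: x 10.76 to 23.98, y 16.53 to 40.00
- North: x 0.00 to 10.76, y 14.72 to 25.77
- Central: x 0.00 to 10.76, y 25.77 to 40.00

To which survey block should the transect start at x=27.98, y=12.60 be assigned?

The point has x = 27.98 and y = 12.60.
Only Upper satisfies 10.76 ≤ x ≤ 40.00 and 0.00 ≤ y ≤ 16.53.

Upper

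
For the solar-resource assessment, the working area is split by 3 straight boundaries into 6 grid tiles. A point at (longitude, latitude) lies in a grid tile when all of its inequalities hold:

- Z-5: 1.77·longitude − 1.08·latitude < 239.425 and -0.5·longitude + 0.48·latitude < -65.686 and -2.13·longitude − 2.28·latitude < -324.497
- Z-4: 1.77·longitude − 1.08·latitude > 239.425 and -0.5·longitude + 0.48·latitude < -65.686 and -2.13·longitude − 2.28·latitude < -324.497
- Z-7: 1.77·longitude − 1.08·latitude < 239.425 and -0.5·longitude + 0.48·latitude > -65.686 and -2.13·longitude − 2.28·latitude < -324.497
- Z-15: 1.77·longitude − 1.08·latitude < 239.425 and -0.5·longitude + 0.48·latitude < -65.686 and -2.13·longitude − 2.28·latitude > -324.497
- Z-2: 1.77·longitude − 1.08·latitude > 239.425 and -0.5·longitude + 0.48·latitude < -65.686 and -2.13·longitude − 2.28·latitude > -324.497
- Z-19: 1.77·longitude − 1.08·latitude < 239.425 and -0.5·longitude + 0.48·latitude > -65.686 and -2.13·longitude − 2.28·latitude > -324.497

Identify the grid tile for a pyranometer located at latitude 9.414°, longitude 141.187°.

1.77·141.187 − 1.08·9.414 = 239.734, which is > 239.425
-0.5·141.187 + 0.48·9.414 = -66.075, which is < -65.686
-2.13·141.187 − 2.28·9.414 = -322.192, which is > -324.497
This sign pattern matches Z-2.

Z-2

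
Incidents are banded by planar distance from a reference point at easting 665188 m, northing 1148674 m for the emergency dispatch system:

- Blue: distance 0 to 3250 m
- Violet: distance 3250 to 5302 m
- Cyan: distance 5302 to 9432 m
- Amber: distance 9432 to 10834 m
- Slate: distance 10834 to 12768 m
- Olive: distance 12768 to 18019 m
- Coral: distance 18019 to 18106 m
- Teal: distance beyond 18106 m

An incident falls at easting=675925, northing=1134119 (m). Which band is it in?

Coral

Distance = √((675925−665188)² + (1134119−1148674)²) = √(115283169.000 + 211848025.000) = 18086.768 m.
18019 ≤ 18086.768 < 18106 → Coral.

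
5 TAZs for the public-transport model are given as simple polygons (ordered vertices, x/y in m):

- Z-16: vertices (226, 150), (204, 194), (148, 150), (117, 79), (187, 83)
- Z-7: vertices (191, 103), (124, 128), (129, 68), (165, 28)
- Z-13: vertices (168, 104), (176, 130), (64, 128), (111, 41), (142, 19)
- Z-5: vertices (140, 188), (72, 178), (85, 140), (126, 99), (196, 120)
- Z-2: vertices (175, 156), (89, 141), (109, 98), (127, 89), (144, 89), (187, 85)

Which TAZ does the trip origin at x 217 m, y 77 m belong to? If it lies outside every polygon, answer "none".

none

Cast a ray rightward from (217, 77). For each polygon, the edges (by vertex number in listed order) whose endpoints lie on opposite sides of y = 77, where each meets that height, and whether that is right or left of the point:
Z-16: no edge straddles that height → 0 crossings.
Z-7: 2–3 at x≈128.2 (left), 4–1 at x≈182.0 (left) → 0 crossings.
Z-13: 3–4 at x≈91.6 (left), 5–1 at x≈159.7 (left) → 0 crossings.
Z-5: no edge straddles that height → 0 crossings.
Z-2: no edge straddles that height → 0 crossings.
All counts are even, so the point lies outside every listed polygon.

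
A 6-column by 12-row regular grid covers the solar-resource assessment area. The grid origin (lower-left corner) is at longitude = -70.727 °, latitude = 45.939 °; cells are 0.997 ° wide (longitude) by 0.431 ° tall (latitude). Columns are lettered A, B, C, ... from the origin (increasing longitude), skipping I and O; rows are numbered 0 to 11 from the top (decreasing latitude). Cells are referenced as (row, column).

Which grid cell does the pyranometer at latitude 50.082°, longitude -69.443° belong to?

(2, B)

Column index: ⌊(-69.443 − -70.727) / 0.997⌋ = ⌊1.288⌋ = 1 → column B
Row offset from origin: ⌊(50.082 − 45.939) / 0.431⌋ = ⌊9.613⌋ = 9 → row 2 (counted from top)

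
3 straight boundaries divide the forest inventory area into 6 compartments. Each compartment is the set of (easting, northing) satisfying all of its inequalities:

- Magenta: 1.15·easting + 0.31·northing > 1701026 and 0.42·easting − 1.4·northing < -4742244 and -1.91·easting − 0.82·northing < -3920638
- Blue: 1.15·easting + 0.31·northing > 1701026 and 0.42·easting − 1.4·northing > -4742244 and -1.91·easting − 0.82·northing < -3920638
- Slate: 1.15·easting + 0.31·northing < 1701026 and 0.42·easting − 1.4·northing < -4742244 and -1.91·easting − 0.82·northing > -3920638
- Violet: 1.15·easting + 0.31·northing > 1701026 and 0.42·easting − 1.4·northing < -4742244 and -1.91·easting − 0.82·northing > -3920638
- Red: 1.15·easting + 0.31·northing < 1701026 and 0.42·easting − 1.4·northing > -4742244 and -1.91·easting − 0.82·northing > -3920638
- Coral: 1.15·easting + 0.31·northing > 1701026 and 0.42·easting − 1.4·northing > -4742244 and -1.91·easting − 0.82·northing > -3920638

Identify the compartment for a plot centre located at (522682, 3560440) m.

Violet

1.15·522682 + 0.31·3560440 = 1704820.700, which is > 1701026
0.42·522682 − 1.4·3560440 = -4765089.560, which is < -4742244
-1.91·522682 − 0.82·3560440 = -3917883.420, which is > -3920638
This sign pattern matches Violet.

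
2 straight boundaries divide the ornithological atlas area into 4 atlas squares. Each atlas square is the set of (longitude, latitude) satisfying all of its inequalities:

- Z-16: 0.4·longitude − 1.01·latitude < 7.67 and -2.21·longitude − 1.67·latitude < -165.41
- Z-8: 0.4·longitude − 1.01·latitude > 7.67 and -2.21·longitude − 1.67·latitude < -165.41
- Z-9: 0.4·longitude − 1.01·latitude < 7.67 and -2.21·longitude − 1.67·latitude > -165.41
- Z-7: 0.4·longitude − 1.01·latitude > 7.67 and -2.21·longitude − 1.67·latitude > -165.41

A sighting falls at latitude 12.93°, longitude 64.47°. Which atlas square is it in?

0.4·64.47 − 1.01·12.93 = 12.729, which is > 7.67
-2.21·64.47 − 1.67·12.93 = -164.072, which is > -165.41
This sign pattern matches Z-7.

Z-7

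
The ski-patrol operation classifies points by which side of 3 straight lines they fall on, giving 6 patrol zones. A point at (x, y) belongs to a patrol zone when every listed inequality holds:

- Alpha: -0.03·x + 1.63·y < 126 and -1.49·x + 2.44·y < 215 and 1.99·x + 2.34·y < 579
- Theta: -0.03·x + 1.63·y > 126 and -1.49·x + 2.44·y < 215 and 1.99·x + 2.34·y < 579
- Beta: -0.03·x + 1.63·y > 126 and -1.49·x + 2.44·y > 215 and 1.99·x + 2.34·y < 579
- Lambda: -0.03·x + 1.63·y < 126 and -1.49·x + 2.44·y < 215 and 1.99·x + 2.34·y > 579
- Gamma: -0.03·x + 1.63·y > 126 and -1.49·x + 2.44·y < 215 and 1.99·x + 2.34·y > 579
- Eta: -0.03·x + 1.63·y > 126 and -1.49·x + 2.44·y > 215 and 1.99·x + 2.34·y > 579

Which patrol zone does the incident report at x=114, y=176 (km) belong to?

Eta

-0.03·114 + 1.63·176 = 283.460, which is > 126
-1.49·114 + 2.44·176 = 259.580, which is > 215
1.99·114 + 2.34·176 = 638.700, which is > 579
This sign pattern matches Eta.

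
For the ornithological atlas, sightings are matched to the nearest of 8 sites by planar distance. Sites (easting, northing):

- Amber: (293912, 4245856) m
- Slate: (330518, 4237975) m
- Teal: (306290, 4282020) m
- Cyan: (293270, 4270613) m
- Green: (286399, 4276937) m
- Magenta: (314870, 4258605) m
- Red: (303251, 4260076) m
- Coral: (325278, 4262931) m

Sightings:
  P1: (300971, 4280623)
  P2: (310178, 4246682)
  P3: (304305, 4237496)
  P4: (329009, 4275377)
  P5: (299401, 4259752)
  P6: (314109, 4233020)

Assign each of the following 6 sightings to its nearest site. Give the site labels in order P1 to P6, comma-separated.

P1 → Teal (d²=30243370.00)
P2 → Magenta (d²=164172793.00)
P3 → Amber (d²=177904049.00)
P4 → Coral (d²=168823277.00)
P5 → Red (d²=14927476.00)
P6 → Slate (d²=293807306.00)

Teal, Magenta, Amber, Coral, Red, Slate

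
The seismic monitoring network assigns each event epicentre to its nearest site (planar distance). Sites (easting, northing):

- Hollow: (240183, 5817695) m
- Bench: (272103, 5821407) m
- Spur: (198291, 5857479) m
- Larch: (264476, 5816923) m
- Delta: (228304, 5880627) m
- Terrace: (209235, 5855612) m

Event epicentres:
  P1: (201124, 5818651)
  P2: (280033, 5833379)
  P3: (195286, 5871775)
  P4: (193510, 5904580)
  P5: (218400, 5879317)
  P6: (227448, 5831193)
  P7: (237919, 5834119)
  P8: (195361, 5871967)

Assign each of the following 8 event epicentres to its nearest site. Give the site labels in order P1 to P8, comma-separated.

Terrace, Bench, Spur, Delta, Delta, Hollow, Hollow, Spur

P1 → Terrace (d²=1431903842.00)
P2 → Bench (d²=206213684.00)
P3 → Spur (d²=213405641.00)
P4 → Delta (d²=1784368645.00)
P5 → Delta (d²=99805316.00)
P6 → Hollow (d²=344376229.00)
P7 → Hollow (d²=274873472.00)
P8 → Spur (d²=218487044.00)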